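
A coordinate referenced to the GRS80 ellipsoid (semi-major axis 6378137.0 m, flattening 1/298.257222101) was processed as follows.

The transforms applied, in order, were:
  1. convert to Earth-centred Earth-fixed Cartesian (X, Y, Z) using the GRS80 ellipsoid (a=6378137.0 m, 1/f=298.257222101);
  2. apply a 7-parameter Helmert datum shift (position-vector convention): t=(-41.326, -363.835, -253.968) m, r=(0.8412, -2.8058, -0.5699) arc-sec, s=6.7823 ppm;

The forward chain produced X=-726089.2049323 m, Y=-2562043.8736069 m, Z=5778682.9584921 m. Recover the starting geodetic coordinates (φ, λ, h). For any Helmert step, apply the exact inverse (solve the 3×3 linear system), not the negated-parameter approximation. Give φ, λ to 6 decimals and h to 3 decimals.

start: X=-726089.2049, Y=-2562043.8736, Z=5778682.9585 m
→ Helmert⁻¹: X=-725957.2669, Y=-2561641.1025, Z=5778918.0544
→ geod (Bowring, a=6378137.000): φ=65.40894800°, λ=-105.82248500°, h=2294.2650 m

φ=65.408948°, λ=-105.822485°, h=2294.265 m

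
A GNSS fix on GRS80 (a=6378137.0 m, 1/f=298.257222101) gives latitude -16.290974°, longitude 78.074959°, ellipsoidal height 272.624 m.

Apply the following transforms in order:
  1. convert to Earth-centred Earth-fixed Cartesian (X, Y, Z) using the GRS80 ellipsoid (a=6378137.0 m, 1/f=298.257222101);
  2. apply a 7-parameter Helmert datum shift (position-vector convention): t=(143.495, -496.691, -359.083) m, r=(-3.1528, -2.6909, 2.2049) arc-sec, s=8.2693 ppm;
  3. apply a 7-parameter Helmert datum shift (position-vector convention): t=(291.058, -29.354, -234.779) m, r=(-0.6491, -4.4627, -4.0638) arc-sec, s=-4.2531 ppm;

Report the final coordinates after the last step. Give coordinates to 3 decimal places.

X=1265953.343 m, Y=5991218.344 m, Z=-1778401.256 m

start: φ=-16.290974°, λ=78.074959°, h=272.624 m
→ ECEF (a=6378137.000, f=1/298.257222101): X=1265398.0550, Y=5991764.4984, Z=-1777733.7046
→ Helmert 7p (PV): X=1265511.1557, Y=5991303.7086, Z=-1778182.5660
→ Helmert 7p (PV): X=1265953.3429, Y=5991218.3444, Z=-1778401.2561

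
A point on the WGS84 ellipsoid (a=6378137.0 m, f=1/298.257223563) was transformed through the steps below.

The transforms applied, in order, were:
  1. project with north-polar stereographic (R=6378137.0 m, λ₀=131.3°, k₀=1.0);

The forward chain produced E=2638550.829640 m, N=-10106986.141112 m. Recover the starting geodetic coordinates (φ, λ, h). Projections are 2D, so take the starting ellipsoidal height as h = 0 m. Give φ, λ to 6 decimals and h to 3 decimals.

start: E=2638550.8296, N=-10106986.1411 m
→ stereo⁻¹: φ=11.37400500°, λ=145.93120100°

φ=11.374005°, λ=145.931201°, h=0.000 m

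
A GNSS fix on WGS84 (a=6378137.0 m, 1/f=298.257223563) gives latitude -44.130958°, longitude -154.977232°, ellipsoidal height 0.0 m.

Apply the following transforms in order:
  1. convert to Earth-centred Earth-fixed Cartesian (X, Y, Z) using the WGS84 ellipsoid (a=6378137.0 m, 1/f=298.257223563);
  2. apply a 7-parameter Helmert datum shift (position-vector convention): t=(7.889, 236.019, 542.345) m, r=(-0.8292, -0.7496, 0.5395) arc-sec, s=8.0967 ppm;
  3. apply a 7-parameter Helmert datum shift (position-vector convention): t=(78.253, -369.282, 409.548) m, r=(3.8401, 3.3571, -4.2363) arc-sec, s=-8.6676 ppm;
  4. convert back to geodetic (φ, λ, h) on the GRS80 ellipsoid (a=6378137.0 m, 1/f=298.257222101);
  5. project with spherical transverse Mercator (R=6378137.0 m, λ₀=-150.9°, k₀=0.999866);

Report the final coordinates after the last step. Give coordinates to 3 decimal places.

E=-325775.549 m, N=-4919351.671 m

start: φ=-44.130958°, λ=-154.977232°, h=0.000 m
→ ECEF (a=6378137.000, f=1/298.257223563): X=-4154973.7221, Y=-1939506.5454, Z=-4418547.3120
→ Helmert 7p (PV): X=-4154978.3439, Y=-1939314.8607, Z=-4418048.0456
→ Helmert 7p (PV): X=-4154975.8129, Y=-1939499.7471, Z=-4417568.6837
→ geod (Bowring, a=6378137.000): φ=-44.12464198°, λ=-154.97732002°, h=-682.0849 m
→ tm (R=6378137.0, λ₀=-150.9°): E=-325775.5490, N=-4919351.6709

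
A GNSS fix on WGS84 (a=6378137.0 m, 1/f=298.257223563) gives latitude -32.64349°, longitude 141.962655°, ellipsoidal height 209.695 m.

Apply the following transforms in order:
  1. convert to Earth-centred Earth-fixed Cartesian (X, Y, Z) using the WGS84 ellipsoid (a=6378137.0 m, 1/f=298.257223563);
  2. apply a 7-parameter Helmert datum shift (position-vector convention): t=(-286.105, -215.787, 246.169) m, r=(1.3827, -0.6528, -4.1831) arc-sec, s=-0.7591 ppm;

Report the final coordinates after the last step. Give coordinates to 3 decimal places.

X=-4234456.826 m, Y=3312497.441 m, Z=-3420588.532 m

start: φ=-32.643490°, λ=141.962655°, h=209.695 m
→ ECEF (a=6378137.000, f=1/298.257223563): X=-4234251.9423, Y=3312606.9398, Z=-3420846.1035
→ Helmert 7p (PV): X=-4234456.8262, Y=3312497.4414, Z=-3420588.5325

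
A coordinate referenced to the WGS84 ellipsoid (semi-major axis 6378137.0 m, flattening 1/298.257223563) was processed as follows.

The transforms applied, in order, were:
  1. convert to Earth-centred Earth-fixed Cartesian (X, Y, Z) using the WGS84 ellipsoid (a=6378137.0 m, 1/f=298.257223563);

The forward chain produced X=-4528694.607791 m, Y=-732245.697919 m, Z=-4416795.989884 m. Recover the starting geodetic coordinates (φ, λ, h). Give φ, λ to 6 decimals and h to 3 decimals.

φ=-44.106143°, λ=-170.815322°, h=327.809 m

start: X=-4528694.6078, Y=-732245.6979, Z=-4416795.9899 m
→ geod (Bowring, a=6378137.000): φ=-44.10614300°, λ=-170.81532200°, h=327.8090 m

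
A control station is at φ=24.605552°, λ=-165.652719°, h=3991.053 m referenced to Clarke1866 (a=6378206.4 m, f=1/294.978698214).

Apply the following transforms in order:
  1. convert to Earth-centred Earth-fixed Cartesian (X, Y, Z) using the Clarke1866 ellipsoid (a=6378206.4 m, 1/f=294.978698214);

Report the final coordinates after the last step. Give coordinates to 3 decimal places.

X=-5624990.056 m, Y=-1438736.409 m, Z=2640922.027 m

start: φ=24.605552°, λ=-165.652719°, h=3991.053 m
→ ECEF (a=6378206.400, f=1/294.978698214): X=-5624990.0562, Y=-1438736.4091, Z=2640922.0266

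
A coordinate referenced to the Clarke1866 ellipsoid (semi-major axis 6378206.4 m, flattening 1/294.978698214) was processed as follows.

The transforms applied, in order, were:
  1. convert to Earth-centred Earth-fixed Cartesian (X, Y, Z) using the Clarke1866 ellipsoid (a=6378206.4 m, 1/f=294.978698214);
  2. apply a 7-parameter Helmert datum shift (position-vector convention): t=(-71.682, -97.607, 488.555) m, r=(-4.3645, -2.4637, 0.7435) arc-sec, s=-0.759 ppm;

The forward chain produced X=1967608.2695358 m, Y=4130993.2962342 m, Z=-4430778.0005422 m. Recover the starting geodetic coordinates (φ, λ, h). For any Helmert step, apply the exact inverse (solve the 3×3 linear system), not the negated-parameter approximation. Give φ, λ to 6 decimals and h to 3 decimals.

start: X=1967608.2695, Y=4130993.2962, Z=-4430778.0005 m
→ Helmert⁻¹: X=1967643.4083, Y=4131180.7091, Z=-4431206.0066
→ geod (Bowring, a=6378206.400): φ=-44.27448000°, λ=64.53196900°, h=2046.7630 m

φ=-44.274480°, λ=64.531969°, h=2046.763 m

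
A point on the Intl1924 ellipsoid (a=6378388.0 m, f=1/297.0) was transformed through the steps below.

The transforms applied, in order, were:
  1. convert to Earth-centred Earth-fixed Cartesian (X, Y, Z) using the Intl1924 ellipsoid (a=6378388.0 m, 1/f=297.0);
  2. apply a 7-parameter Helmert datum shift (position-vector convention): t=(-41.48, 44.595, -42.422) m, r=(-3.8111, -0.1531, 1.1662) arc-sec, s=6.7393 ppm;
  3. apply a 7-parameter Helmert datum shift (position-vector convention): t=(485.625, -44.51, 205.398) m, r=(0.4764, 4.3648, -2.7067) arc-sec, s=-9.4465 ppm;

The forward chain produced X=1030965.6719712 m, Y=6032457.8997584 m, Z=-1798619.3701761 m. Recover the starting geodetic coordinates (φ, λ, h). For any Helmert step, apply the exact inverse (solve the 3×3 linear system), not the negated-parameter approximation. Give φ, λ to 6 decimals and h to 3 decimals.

φ=-16.483146°, λ=80.305906°, h=2070.402 m

start: X=1030965.6720, Y=6032457.8998, Z=-1798619.3702 m
→ Helmert⁻¹: X=1030448.6848, Y=6032568.7637, Z=-1798833.8886
→ Helmert⁻¹: X=1030515.9922, Y=6032510.9210, Z=-1798668.6479
→ geod (Bowring, a=6378388.000): φ=-16.48314600°, λ=80.30590600°, h=2070.4020 m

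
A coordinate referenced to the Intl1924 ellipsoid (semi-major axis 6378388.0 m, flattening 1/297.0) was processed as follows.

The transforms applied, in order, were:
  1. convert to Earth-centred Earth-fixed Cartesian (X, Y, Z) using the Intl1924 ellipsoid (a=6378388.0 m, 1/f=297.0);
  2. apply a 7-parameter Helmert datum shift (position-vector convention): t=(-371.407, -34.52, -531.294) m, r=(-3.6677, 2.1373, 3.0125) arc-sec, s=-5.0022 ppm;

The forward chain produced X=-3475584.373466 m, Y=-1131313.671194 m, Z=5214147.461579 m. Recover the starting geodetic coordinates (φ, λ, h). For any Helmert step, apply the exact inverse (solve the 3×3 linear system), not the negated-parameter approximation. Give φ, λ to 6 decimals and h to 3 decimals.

φ=55.155741°, λ=-161.968197°, h=3939.750 m

start: X=-3475584.3735, Y=-1131313.6712, Z=5214147.4616 m
→ Helmert⁻¹: X=-3475300.9071, Y=-1131326.7776, Z=5214648.7131
→ geod (Bowring, a=6378388.000): φ=55.15574100°, λ=-161.96819700°, h=3939.7500 m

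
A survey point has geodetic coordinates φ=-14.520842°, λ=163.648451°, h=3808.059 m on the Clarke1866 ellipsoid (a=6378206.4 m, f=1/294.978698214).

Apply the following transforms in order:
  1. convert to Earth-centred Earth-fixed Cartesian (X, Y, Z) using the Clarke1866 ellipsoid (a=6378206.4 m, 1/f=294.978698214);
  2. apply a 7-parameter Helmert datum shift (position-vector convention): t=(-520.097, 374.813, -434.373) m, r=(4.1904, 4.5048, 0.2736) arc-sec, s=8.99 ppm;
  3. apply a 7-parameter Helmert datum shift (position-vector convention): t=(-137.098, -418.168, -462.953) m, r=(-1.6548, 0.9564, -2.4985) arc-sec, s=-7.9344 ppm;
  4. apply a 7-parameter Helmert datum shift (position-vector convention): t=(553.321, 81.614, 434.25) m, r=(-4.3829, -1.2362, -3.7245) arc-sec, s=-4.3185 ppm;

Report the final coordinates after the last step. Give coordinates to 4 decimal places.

start: φ=-14.520842°, λ=163.648451°, h=3808.059 m
→ ECEF (a=6378206.400, f=1/294.978698214): X=-5929520.0812, Y=1739705.5037, Z=-1589689.7594
→ Helmert 7p (PV): X=-5930130.5112, Y=1740120.3872, Z=-1589973.5790
→ Helmert 7p (PV): X=-5930206.8514, Y=1739747.4881, Z=-1590410.3805
→ Helmert 7p (PV): X=-5929586.9748, Y=1739894.8753, Z=-1590041.7710

X=-5929586.9748 m, Y=1739894.8753 m, Z=-1590041.7710 m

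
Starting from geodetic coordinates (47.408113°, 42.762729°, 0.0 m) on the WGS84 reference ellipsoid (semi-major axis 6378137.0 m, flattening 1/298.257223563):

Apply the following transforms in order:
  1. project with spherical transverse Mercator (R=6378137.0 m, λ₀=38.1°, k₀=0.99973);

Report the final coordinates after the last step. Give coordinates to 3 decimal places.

start: φ=47.408113°, λ=42.762729°, h=0.000 m
→ tm (R=6378137.0, λ₀=38.1°): E=351152.3466, N=5286552.2300

E=351152.347 m, N=5286552.230 m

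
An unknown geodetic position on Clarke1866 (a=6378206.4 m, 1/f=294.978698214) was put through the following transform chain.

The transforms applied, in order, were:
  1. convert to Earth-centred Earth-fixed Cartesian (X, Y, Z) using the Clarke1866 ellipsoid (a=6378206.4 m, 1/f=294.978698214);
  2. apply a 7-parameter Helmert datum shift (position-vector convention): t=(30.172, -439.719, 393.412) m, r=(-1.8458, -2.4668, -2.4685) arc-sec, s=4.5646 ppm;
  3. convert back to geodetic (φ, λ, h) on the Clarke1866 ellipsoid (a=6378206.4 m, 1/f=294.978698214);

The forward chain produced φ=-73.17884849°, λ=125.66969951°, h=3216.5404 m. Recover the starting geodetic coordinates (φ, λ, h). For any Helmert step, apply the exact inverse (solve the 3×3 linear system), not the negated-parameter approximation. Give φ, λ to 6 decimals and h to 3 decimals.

φ=-73.175844°, λ=125.664061°, h=3672.383 m

start: φ=-73.178848°, λ=125.669700°, h=3216.540 m
→ ECEF (a=6378206.400, f=1/294.978698214): X=-1080179.1109, Y=1504907.1003, Z=-6085946.3748
→ Helmert⁻¹: X=-1080295.1562, Y=1505381.4837, Z=-6086285.6144
→ geod (Bowring, a=6378206.400): φ=-73.17584400°, λ=125.66406100°, h=3672.3830 m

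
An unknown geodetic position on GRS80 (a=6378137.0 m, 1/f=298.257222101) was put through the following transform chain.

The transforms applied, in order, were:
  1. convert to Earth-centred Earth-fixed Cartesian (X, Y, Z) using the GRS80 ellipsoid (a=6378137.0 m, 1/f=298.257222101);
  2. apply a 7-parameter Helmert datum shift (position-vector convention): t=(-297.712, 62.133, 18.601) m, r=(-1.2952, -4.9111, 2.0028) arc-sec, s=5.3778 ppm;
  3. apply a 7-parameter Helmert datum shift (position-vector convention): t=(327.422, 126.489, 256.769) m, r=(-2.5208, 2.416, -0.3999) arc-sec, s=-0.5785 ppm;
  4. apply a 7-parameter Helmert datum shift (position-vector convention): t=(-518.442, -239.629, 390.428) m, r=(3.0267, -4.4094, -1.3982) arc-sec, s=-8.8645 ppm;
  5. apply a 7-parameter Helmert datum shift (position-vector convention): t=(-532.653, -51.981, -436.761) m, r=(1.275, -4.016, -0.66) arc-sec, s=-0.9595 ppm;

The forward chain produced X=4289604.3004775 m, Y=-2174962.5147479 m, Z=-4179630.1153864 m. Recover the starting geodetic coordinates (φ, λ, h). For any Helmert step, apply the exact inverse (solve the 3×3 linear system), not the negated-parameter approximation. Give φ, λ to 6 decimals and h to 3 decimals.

start: X=4289604.3005, Y=-2174962.5147, Z=-4179630.1154 m
→ Helmert⁻¹: X=4290066.6583, Y=-2174924.7270, Z=-4179267.4484
→ Helmert⁻¹: X=4290548.5242, Y=-2174736.6246, Z=-4179754.7362
→ Helmert⁻¹: X=4290276.7611, Y=-2174804.9694, Z=-4179990.2496
→ Helmert⁻¹: X=4290430.7548, Y=-2174870.8178, Z=-4180102.1819
→ geod (Bowring, a=6378137.000): φ=-41.18152100°, λ=-26.88099700°, h=3775.2720 m

φ=-41.181521°, λ=-26.880997°, h=3775.272 m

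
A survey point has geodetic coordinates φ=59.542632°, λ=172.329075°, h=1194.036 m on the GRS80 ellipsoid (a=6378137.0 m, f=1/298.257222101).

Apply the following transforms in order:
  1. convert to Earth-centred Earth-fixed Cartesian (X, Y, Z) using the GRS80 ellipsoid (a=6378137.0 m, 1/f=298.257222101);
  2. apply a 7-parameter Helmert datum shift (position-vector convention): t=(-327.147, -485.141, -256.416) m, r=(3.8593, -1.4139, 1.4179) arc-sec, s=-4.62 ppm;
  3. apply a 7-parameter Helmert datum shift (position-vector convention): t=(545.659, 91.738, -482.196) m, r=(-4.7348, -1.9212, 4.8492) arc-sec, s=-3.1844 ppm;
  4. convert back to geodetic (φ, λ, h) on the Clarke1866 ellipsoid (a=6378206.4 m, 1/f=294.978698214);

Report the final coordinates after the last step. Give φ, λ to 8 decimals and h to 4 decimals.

φ=59.54227622°, λ=172.33699372°, h=478.2295 m

start: φ=59.542632°, λ=172.329075°, h=1194.036 m
→ ECEF (a=6378137.000, f=1/298.257222101): X=-3212725.6068, Y=432717.5433, Z=5475853.2306
→ Helmert 7p (PV): X=-3213078.4212, Y=432105.8634, Z=5475557.5900
→ Helmert 7p (PV): X=-3212583.6895, Y=432246.3783, Z=5475018.1114
→ geod (Bowring, a=6378206.400): φ=59.54227622°, λ=172.33699372°, h=478.2295 m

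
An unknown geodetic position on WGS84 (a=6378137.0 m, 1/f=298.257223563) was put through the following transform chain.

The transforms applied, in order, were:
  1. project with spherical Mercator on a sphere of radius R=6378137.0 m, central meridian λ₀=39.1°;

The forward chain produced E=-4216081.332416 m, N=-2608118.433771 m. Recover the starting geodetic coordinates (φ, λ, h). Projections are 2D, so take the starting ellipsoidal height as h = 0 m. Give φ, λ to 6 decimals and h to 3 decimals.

start: E=-4216081.3324, N=-2608118.4338 m
→ merc⁻¹: φ=-22.80222400°, λ=1.22629700°

φ=-22.802224°, λ=1.226297°, h=0.000 m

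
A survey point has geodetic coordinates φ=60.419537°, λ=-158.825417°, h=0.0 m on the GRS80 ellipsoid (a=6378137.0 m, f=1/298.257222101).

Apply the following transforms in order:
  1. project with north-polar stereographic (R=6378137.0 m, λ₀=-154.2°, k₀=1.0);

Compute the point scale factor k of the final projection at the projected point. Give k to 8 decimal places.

1.06971132

start: φ=60.419537°, λ=-158.825417°, h=0.000 m
→ into stereo (λ₀=-154.2°): φ=60.41953700°, λ−λ₀=-4.62541700°
scale k = 1.06971132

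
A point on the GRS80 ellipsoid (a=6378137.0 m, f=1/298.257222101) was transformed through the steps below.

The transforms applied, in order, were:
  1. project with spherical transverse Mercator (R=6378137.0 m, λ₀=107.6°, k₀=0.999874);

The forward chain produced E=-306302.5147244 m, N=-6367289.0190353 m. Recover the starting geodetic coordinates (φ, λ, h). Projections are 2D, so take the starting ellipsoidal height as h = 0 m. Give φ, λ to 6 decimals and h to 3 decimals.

start: E=-306302.5147, N=-6367289.0190 m
→ tm⁻¹: φ=-57.10321000°, λ=102.53049700°

φ=-57.103210°, λ=102.530497°, h=0.000 m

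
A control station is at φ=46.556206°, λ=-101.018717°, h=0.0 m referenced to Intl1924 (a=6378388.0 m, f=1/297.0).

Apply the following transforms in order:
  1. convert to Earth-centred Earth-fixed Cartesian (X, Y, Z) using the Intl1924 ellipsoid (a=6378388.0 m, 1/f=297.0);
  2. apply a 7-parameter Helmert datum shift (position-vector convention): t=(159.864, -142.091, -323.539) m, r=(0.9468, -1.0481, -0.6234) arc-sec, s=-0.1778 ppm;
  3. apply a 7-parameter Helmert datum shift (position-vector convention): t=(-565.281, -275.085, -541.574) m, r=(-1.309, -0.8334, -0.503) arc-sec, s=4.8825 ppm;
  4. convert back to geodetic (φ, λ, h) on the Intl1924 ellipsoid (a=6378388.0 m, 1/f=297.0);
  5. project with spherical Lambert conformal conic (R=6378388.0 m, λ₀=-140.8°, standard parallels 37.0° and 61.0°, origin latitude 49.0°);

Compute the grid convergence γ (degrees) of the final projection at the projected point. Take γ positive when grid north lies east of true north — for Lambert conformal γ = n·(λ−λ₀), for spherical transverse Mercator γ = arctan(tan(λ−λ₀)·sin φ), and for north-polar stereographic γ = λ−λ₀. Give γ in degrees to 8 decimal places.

start: φ=46.556206°, λ=-101.018717°, h=0.000 m
→ ECEF (a=6378388.000, f=1/297.0): X=-839793.9299, Y=-4312842.7827, Z=4608063.5574
→ Helmert 7p (PV): X=-839670.3665, Y=-4313002.7208, Z=4607715.1349
→ Helmert 7p (PV): X=-840268.8822, Y=-4313267.5747, Z=4607220.0368
→ geod (Bowring, a=6378388.000): φ=46.54767158°, λ=-101.02373691°, h=-263.2127 m
→ into lcc (λ₀=-140.8°): φ=46.54767158°, λ−λ₀=39.77626309°
convergence γ = 30.24641764°

30.24641764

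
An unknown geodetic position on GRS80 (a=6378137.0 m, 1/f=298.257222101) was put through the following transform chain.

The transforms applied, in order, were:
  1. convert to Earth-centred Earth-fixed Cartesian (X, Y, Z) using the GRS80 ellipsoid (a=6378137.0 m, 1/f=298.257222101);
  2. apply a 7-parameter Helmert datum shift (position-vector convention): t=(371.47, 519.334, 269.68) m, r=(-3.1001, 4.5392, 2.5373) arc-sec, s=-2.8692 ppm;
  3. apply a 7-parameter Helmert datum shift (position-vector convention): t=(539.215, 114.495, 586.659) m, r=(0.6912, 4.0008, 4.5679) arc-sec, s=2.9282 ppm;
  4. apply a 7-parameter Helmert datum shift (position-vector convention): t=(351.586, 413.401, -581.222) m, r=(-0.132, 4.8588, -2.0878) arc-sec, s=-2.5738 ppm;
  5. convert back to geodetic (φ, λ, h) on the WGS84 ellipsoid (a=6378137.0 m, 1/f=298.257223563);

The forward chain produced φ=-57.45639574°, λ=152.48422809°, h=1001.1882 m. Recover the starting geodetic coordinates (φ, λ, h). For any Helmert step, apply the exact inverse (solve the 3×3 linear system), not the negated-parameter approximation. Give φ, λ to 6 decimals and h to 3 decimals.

φ=-57.455878°, λ=152.504365°, h=1592.246 m

start: φ=-57.456396°, λ=152.484228°, h=1001.188 m
→ ECEF (a=6378137.000, f=1/298.257223563): X=-3050695.6178, Y=1589159.1123, Z=-5354255.8596
→ Helmert⁻¹: X=-3050945.0237, Y=1588722.3451, Z=-5353759.2686
→ Helmert⁻¹: X=-3051336.2652, Y=1588652.8299, Z=-5354394.7577
→ Helmert⁻¹: X=-3051579.1142, Y=1588256.0705, Z=-5354723.0854
→ geod (Bowring, a=6378137.000): φ=-57.45587800°, λ=152.50436500°, h=1592.2460 m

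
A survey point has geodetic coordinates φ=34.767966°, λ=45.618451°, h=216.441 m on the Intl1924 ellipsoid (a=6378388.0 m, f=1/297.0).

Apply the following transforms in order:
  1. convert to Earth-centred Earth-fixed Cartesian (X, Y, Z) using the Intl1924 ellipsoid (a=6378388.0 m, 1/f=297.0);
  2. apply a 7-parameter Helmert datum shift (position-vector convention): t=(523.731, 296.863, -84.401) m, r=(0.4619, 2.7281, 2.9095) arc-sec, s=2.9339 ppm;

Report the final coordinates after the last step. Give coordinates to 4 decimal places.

start: φ=34.767966°, λ=45.618451°, h=216.441 m
→ ECEF (a=6378388.000, f=1/297.0): X=3668916.9812, Y=3748989.0143, Z=3616930.2925
→ Helmert 7p (PV): X=3669446.4327, Y=3749340.5295, Z=3616816.3725

X=3669446.4327 m, Y=3749340.5295 m, Z=3616816.3725 m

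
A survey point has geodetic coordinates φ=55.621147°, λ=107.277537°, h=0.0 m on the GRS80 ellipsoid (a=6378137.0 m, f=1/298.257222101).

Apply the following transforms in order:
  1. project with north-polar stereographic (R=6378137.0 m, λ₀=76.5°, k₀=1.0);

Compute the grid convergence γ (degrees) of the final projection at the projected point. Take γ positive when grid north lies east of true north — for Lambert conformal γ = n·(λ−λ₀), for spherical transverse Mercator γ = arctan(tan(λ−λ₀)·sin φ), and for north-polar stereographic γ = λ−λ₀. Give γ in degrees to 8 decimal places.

30.77753700

start: φ=55.621147°, λ=107.277537°, h=0.000 m
→ into stereo (λ₀=76.5°): φ=55.62114700°, λ−λ₀=30.77753700°
convergence γ = 30.77753700°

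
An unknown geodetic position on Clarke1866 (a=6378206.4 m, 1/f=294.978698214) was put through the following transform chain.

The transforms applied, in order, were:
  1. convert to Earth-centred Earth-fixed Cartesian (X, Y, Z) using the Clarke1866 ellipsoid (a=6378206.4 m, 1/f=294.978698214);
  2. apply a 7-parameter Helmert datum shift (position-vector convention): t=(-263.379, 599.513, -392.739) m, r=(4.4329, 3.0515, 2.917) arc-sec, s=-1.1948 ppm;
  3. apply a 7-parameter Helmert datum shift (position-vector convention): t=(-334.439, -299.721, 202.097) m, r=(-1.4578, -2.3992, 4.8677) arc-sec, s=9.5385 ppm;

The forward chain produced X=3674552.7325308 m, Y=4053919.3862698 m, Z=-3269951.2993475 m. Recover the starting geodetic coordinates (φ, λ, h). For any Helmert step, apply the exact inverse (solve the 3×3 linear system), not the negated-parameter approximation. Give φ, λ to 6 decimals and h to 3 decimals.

φ=-31.034026°, λ=47.800895°, h=1610.342 m

start: X=3674552.7325, Y=4053919.3863, Z=-3269951.2993 m
→ Helmert⁻¹: X=3674909.7561, Y=4054116.8233, Z=-3270136.2966
→ Helmert⁻¹: X=3675283.2229, Y=4053399.9057, Z=-3269780.2047
→ geod (Bowring, a=6378206.400): φ=-31.03402600°, λ=47.80089500°, h=1610.3420 m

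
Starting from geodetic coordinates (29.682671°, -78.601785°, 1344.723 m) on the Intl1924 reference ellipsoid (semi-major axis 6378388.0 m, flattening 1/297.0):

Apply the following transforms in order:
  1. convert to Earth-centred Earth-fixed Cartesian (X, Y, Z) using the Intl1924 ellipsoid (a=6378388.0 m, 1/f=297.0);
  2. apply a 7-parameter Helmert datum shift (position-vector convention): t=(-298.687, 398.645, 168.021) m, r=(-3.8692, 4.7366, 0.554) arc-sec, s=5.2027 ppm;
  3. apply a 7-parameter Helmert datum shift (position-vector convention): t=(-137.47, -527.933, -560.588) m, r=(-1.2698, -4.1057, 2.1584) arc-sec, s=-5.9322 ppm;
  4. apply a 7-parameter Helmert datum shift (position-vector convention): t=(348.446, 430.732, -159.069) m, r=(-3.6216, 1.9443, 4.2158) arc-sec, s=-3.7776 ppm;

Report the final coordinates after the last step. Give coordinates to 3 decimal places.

X=1096397.847 m, Y=-5437264.838 m, Z=3140224.428 m

start: φ=29.682671°, λ=-78.601785°, h=1344.723 m
→ ECEF (a=6378388.000, f=1/297.0): X=1096268.6497, Y=-5437760.9859, Z=3140572.9539
→ Helmert 7p (PV): X=1096062.3910, Y=-5437328.7750, Z=3140834.1442
→ Helmert 7p (PV): X=1095912.7981, Y=-5437793.6480, Z=3140310.2140
→ Helmert 7p (PV): X=1096397.8467, Y=-5437264.8377, Z=3140224.4283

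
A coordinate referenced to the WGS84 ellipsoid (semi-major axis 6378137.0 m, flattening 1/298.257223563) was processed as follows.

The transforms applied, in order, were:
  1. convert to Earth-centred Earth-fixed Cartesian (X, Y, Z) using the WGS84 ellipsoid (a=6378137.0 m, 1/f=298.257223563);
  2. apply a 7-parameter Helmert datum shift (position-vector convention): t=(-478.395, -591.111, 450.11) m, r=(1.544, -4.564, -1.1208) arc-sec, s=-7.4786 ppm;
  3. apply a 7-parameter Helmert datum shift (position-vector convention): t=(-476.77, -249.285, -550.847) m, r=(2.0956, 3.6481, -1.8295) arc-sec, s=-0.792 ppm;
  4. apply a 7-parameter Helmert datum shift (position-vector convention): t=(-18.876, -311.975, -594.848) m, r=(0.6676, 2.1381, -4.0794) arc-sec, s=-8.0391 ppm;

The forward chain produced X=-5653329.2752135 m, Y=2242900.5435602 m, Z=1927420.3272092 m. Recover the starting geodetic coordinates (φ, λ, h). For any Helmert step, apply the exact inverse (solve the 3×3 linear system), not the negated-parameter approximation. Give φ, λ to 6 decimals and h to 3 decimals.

φ=17.701307°, λ=158.347968°, h=3782.016 m

start: X=-5653329.2752, Y=2242900.5436, Z=1927420.3272 m
→ Helmert⁻¹: X=-5653420.1954, Y=2243124.9817, Z=1927964.8125
→ Helmert⁻¹: X=-5653001.9068, Y=2243345.4953, Z=1928394.4133
→ Helmert⁻¹: X=-5652535.3160, Y=2243937.1058, Z=1928066.9977
→ geod (Bowring, a=6378137.000): φ=17.70130700°, λ=158.34796800°, h=3782.0160 m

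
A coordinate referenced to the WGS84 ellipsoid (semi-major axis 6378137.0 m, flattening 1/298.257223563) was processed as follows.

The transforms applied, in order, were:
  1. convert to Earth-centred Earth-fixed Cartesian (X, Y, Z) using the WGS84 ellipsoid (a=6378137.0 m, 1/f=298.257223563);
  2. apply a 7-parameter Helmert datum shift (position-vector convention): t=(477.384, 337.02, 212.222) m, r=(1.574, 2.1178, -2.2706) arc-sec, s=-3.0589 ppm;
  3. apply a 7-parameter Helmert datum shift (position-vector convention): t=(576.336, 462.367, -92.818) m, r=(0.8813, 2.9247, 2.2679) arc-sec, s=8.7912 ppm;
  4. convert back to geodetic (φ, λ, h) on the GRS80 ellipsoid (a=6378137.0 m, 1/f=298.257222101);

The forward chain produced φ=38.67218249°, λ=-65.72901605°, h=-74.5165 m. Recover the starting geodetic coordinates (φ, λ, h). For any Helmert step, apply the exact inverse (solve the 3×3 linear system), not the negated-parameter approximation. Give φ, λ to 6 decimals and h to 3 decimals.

φ=38.670878°, λ=-65.744621°, h=45.717 m

start: φ=38.672182°, λ=-65.729016°, h=-74.517 m
→ ECEF (a=6378137.000, f=1/298.257222101): X=2049546.0895, Y=-4545377.4972, Z=3963923.3620
→ Helmert⁻¹: X=2048845.5519, Y=-4545805.4915, Z=3964029.8059
→ Helmert⁻¹: X=2048383.7792, Y=-4546103.6205, Z=3963885.4315
→ geod (Bowring, a=6378137.000): φ=38.67087800°, λ=-65.74462100°, h=45.7170 m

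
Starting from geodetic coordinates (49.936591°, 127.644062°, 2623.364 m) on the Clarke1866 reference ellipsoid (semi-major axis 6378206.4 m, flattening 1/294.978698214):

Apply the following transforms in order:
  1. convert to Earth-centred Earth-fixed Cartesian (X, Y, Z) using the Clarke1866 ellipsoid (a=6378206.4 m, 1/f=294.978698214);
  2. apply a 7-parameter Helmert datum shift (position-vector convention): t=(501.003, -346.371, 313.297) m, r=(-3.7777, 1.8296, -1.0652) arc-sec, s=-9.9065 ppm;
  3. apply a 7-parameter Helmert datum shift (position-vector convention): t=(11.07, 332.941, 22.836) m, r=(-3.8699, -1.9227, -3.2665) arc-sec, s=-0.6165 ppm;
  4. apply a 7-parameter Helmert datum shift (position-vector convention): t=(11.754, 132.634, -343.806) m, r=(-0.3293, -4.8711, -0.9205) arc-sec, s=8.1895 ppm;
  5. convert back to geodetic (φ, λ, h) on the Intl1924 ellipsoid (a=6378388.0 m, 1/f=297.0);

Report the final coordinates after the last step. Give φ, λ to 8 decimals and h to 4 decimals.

start: φ=49.936591°, λ=127.644062°, h=2623.364 m
→ ECEF (a=6378206.400, f=1/294.978698214): X=-2513307.2751, Y=3258409.3578, Z=4860055.9500
→ Helmert 7p (PV): X=-2512721.4380, Y=3258132.6967, Z=4860283.7175
→ Helmert 7p (PV): X=-2512702.5269, Y=3258594.6092, Z=4860219.0064
→ Helmert 7p (PV): X=-2512811.5871, Y=3258772.9024, Z=4859850.4609
→ geod (Bowring, a=6378388.000): φ=49.93420613°, λ=127.63550563°, h=2189.2369 m

φ=49.93420613°, λ=127.63550563°, h=2189.2369 m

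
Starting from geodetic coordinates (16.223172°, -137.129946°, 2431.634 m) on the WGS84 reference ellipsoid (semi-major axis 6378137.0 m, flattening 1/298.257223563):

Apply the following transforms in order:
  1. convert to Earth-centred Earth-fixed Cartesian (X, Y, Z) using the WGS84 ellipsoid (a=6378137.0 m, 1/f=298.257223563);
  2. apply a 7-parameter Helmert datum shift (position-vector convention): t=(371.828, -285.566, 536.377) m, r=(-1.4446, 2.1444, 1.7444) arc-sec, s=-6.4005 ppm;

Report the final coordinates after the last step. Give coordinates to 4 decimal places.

start: φ=16.223172°, λ=-137.129946°, h=2431.634 m
→ ECEF (a=6378137.000, f=1/298.257223563): X=-4491275.7635, Y=-4169178.7002, Z=1771133.5251
→ Helmert 7p (PV): X=-4490821.5170, Y=-4169463.1600, Z=1771734.4576

X=-4490821.5170 m, Y=-4169463.1600 m, Z=1771734.4576 m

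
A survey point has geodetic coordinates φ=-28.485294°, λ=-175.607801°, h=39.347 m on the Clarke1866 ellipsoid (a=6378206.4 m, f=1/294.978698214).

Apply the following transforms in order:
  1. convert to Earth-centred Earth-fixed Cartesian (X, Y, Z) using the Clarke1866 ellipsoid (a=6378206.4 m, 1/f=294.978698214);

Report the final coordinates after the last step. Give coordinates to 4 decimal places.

X=-5593936.3839 m, Y=-429663.8132 m, Z=-3023735.5238 m

start: φ=-28.485294°, λ=-175.607801°, h=39.347 m
→ ECEF (a=6378206.400, f=1/294.978698214): X=-5593936.3839, Y=-429663.8132, Z=-3023735.5238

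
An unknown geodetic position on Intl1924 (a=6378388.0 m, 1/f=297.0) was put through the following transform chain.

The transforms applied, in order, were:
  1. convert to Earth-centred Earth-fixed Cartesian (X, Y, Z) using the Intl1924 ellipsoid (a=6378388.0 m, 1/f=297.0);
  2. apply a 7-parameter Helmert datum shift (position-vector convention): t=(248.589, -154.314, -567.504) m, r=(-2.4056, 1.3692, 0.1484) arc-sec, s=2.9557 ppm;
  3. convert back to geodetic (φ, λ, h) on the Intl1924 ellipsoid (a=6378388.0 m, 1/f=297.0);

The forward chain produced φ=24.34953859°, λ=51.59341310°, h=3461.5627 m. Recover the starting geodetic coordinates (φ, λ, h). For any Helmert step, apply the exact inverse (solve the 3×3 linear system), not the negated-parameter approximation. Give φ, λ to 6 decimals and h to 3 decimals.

φ=24.355092°, λ=51.596182°, h=3646.407 m

start: φ=24.349539°, λ=51.593413°, h=3461.563 m
→ ECEF (a=6378388.000, f=1/297.0): X=3614044.5171, Y=4558712.6548, Z=2615065.1411
→ Helmert⁻¹: X=3613771.1636, Y=4558820.3881, Z=2615702.0706
→ geod (Bowring, a=6378388.000): φ=24.35509200°, λ=51.59618200°, h=3646.4070 m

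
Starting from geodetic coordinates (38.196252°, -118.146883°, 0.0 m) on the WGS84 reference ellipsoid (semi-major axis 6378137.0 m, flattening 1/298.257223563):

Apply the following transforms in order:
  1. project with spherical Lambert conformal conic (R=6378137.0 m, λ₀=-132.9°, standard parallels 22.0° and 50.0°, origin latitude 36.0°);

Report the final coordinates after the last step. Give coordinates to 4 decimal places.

start: φ=38.196252°, λ=-118.146883°, h=0.000 m
→ lcc (R=6378137.0, λ₀=-132.9°): E=1247932.0200, N=332820.9840

E=1247932.0200 m, N=332820.9840 m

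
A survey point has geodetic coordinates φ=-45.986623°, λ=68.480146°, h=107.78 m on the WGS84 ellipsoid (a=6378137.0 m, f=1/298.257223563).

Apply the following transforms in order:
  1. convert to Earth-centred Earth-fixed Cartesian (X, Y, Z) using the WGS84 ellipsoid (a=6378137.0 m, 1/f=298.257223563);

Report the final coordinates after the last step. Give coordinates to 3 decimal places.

start: φ=-45.986623°, λ=68.480146°, h=107.780 m
→ ECEF (a=6378137.000, f=1/298.257223563): X=1628500.3753, Y=4129991.6492, Z=-4564292.0626

X=1628500.375 m, Y=4129991.649 m, Z=-4564292.063 m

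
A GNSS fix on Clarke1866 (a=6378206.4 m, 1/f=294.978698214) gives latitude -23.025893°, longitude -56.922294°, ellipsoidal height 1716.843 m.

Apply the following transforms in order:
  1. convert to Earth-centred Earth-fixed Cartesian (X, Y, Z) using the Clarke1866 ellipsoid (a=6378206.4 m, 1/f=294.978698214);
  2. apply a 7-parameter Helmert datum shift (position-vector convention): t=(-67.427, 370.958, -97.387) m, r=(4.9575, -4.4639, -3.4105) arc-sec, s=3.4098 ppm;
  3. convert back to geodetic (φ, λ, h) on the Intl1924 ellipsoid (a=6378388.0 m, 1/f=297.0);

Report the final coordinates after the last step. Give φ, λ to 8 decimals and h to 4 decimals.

start: φ=-23.025893°, λ=-56.922294°, h=1716.843 m
→ ECEF (a=6378206.400, f=1/294.978698214): X=3206250.9091, Y=-4922564.7269, Z=-2479885.8364
→ Helmert 7p (PV): X=3206166.6909, Y=-4922203.9646, Z=-2480040.6031
→ geod (Bowring, a=6378388.000): φ=-23.02745839°, λ=-56.92106186°, h=1252.9147 m

φ=-23.02745839°, λ=-56.92106186°, h=1252.9147 m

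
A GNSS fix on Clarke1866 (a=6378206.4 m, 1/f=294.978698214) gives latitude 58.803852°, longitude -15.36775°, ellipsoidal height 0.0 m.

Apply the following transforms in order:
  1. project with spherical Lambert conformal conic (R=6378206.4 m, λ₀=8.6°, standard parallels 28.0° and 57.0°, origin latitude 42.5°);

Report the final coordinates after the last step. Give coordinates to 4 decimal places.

E=-1376588.0203 m, N=1978174.5304 m

start: φ=58.803852°, λ=-15.367750°, h=0.000 m
→ lcc (R=6378206.4, λ₀=8.6°): E=-1376588.0203, N=1978174.5304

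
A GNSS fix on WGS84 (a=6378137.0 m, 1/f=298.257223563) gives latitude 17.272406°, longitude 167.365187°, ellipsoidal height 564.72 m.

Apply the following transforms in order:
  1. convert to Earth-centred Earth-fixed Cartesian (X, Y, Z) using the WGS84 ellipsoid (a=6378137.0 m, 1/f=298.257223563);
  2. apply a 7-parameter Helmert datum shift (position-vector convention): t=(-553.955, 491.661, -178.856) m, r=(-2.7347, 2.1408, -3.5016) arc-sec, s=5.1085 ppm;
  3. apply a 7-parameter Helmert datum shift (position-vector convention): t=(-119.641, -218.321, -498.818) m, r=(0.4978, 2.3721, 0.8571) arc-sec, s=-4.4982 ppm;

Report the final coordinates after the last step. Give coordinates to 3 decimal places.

X=-5945920.050 m, Y=1333096.401 m, Z=1881249.205 m

start: φ=17.272406°, λ=167.365187°, h=564.720 m
→ ECEF (a=6378137.000, f=1/298.257223563): X=-5945301.0834, Y=1332725.6192, Z=1881810.0976
→ Helmert 7p (PV): X=-5945843.2539, Y=1333349.9674, Z=1881684.8912
→ Helmert 7p (PV): X=-5945920.0501, Y=1333096.4006, Z=1881249.2053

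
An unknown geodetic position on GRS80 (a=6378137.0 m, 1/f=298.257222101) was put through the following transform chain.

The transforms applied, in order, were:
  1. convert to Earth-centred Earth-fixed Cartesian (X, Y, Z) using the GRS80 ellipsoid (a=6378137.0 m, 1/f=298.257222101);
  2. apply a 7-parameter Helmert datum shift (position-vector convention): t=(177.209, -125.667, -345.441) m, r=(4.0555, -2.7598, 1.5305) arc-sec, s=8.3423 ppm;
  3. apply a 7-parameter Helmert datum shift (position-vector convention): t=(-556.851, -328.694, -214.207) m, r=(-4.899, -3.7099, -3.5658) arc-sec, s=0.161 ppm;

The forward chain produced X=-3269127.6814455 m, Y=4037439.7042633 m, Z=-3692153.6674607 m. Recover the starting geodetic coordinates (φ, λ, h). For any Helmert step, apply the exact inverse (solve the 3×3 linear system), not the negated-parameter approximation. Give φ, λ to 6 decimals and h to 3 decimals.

start: X=-3269127.6814, Y=4037439.7043, Z=-3692153.6675 m
→ Helmert⁻¹: X=-3268706.5084, Y=4037798.9241, Z=-3691784.1729
→ Helmert⁻¹: X=-3268875.8776, Y=4037842.5814, Z=-3691443.5904
→ geod (Bowring, a=6378137.000): φ=-35.57769600°, λ=128.99224700°, h=2167.3880 m

φ=-35.577696°, λ=128.992247°, h=2167.388 m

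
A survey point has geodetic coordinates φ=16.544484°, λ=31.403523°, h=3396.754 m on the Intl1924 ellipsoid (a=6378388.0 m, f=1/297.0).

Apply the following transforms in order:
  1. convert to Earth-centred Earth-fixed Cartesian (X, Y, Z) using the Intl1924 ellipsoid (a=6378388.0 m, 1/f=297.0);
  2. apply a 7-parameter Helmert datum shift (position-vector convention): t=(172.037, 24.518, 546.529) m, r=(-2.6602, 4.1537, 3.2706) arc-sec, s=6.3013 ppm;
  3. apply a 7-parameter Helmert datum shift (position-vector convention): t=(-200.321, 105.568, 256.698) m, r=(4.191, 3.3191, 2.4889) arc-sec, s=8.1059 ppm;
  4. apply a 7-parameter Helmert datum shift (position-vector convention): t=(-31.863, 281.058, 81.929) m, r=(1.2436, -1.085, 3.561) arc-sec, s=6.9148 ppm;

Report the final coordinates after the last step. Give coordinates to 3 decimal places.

X=5222848.602 m, Y=3189194.619 m, Z=1806361.279 m

start: φ=16.544484°, λ=31.403523°, h=3396.754 m
→ ECEF (a=6378388.000, f=1/297.0): X=5222885.5528, Y=3188503.7741, Z=1805556.4756
→ Helmert 7p (PV): X=5223076.3025, Y=3188654.4865, Z=1805968.0819
→ Helmert 7p (PV): X=5222908.9039, Y=3188812.2314, Z=1806220.1607
→ Helmert 7p (PV): X=5222848.6023, Y=3189194.6194, Z=1806361.2792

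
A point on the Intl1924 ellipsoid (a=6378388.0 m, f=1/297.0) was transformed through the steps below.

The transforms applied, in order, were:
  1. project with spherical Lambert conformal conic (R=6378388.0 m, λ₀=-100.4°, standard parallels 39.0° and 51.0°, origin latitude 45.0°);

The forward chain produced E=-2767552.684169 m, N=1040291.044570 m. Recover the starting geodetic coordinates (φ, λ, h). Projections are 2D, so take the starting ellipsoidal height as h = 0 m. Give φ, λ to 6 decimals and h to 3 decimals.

start: E=-2767552.6842, N=1040291.0446 m
→ lcc⁻¹: φ=48.25224800°, λ=-139.37546200°

φ=48.252248°, λ=-139.375462°, h=0.000 m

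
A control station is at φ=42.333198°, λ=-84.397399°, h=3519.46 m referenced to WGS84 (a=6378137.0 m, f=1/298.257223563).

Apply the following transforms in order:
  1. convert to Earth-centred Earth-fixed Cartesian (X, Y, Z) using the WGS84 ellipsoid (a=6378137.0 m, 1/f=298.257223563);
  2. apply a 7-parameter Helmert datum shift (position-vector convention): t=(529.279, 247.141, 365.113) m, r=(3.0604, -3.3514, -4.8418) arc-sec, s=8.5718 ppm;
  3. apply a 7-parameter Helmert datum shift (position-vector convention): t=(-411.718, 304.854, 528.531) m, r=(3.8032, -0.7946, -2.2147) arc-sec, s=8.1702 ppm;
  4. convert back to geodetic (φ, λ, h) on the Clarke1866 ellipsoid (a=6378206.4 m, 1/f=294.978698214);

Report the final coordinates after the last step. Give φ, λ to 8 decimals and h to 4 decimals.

start: φ=42.333198°, λ=-84.397399°, h=3519.460 m
→ ECEF (a=6378137.000, f=1/298.257223563): X=461268.8542, Y=-4702185.7160, Z=4275405.9628
→ Helmert 7p (PV): X=461622.2408, Y=-4702053.1447, Z=4275745.4505
→ Helmert 7p (PV): X=461147.3355, Y=-4701870.5027, Z=4276223.9943
→ geod (Bowring, a=6378206.400): φ=42.34274206°, λ=-84.39849247°, h=3868.0697 m

φ=42.34274206°, λ=-84.39849247°, h=3868.0697 m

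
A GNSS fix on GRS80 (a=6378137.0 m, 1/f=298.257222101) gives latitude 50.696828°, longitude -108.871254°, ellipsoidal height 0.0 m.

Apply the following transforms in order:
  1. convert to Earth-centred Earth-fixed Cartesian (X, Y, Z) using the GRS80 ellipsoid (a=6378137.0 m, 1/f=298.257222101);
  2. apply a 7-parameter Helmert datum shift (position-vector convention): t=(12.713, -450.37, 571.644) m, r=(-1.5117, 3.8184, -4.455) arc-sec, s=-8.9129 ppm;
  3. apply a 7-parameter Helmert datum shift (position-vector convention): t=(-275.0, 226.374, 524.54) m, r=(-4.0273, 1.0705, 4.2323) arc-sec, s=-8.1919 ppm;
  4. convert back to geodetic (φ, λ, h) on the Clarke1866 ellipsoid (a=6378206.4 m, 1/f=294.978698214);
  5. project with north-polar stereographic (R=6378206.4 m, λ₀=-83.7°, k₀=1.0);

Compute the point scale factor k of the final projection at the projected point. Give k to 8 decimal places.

1.12746216

start: φ=50.696828°, λ=-108.871254°, h=0.000 m
→ ECEF (a=6378137.000, f=1/298.257222101): X=-1309355.8769, Y=-3830585.7579, Z=4912250.6129
→ Helmert 7p (PV): X=-1309323.2924, Y=-3830937.7052, Z=4912830.7871
→ Helmert 7p (PV): X=-1309483.4640, Y=-3830610.8923, Z=4913396.6750
→ geod (Bowring, a=6378206.400): φ=50.70499790°, λ=-108.87284764°, h=1000.9628 m
→ into stereo (λ₀=-83.7°): φ=50.70499790°, λ−λ₀=-25.17284764°
scale k = 1.12746216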